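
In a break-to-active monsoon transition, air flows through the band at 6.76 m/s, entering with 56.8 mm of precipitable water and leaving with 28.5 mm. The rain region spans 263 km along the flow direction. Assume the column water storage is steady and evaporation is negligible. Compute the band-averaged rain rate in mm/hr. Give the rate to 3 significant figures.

Column moisture flux per unit crosswind length is F = V × PW.
Inflow: F_in = 6.76 × 56.8 = 383.968 mm·m/s
Outflow: F_out = 6.76 × 28.5 = 192.66 mm·m/s
Steady-state rate R = (F_in − F_out)/L = (383.968 − 192.66) / 263000 m = 7.274e-04 mm/s.
R = 7.274e-04 × 3600 = 2.62 mm/hr.

R ≈ 2.62 mm/hr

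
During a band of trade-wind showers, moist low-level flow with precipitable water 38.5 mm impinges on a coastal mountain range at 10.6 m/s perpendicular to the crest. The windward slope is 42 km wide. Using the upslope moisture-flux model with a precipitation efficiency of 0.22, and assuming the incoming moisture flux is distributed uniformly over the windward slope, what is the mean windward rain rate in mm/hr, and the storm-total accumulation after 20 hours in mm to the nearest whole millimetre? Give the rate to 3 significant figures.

Incoming column moisture flux per unit ridge length: F = V × PW = 10.6 × 38.5 = 408.1 mm·m/s.
Spread over the 42 km slope with efficiency ε = 0.22: R = ε·F/W = 0.22 × 408.1 / 42000 m = 2.138e-03 mm/s.
R = 2.138e-03 × 3600 = 7.70 mm/hr.
Over 20 h: total = 7.70 × 20 = 154 mm.

R ≈ 7.70 mm/hr; total ≈ 154 mm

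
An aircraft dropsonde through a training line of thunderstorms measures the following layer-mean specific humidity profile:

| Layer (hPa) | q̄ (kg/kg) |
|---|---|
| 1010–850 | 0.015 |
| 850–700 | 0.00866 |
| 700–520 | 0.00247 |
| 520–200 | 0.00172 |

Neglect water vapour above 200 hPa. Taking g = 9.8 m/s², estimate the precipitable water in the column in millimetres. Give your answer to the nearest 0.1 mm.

Precipitable water is the column-integrated vapour mass per unit area: PW = (1/g) Σ q̄ Δp, with q in kg/kg and Δp in Pa (1 kg/m² of water = 1 mm).
Layer 1010–850 hPa: Δp = 160 hPa = 16000 Pa, q̄ = 0.015 kg/kg → 0.015 × 16000 / 9.8 = 24.49 mm
Layer 850–700 hPa: Δp = 150 hPa = 15000 Pa, q̄ = 0.00866 kg/kg → 0.00866 × 15000 / 9.8 = 13.26 mm
Layer 700–520 hPa: Δp = 180 hPa = 18000 Pa, q̄ = 0.00247 kg/kg → 0.00247 × 18000 / 9.8 = 4.54 mm
Layer 520–200 hPa: Δp = 320 hPa = 32000 Pa, q̄ = 0.00172 kg/kg → 0.00172 × 32000 / 9.8 = 5.62 mm
PW = 24.49 + 13.26 + 4.54 + 5.62 = 47.91 ≈ 47.9 mm.

PW ≈ 47.9 mm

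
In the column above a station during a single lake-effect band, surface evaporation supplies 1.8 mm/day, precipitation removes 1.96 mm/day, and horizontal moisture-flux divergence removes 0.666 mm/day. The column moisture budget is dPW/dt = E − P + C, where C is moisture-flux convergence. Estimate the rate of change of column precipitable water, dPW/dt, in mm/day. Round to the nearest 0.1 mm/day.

dPW/dt ≈ -0.8 mm/day

dPW/dt = E − P + C = 1.8 − 1.96 + (-0.666) = -0.8 mm/day.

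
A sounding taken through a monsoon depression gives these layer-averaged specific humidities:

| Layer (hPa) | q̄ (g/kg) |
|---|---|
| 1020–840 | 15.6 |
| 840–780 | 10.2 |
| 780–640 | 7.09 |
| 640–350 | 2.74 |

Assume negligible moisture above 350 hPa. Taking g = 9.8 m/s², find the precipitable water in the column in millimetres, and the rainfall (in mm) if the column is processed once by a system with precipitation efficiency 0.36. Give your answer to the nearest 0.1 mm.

PW ≈ 53.1 mm; rainfall ≈ 19.1 mm

Precipitable water is the column-integrated vapour mass per unit area: PW = (1/g) Σ q̄ Δp, with q in kg/kg and Δp in Pa (1 kg/m² of water = 1 mm).
Layer 1020–840 hPa: Δp = 180 hPa = 18000 Pa, q̄ = 0.0156 kg/kg → 0.0156 × 18000 / 9.8 = 28.65 mm
Layer 840–780 hPa: Δp = 60 hPa = 6000 Pa, q̄ = 0.0102 kg/kg → 0.0102 × 6000 / 9.8 = 6.24 mm
Layer 780–640 hPa: Δp = 140 hPa = 14000 Pa, q̄ = 0.00709 kg/kg → 0.00709 × 14000 / 9.8 = 10.13 mm
Layer 640–350 hPa: Δp = 290 hPa = 29000 Pa, q̄ = 0.00274 kg/kg → 0.00274 × 29000 / 9.8 = 8.11 mm
PW = 28.65 + 6.24 + 10.13 + 8.11 = 53.13 ≈ 53.1 mm.
Rainfall = ε × PW = 0.36 × 53.1 = 19.1 mm.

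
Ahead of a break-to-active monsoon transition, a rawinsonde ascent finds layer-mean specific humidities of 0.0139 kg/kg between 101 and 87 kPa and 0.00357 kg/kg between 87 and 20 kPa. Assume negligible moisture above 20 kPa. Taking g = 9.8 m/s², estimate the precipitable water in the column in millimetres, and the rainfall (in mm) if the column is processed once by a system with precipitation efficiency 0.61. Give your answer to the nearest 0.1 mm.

PW ≈ 44.3 mm; rainfall ≈ 27.0 mm

Precipitable water is the column-integrated vapour mass per unit area: PW = (1/g) Σ q̄ Δp, with q in kg/kg and Δp in Pa (1 kg/m² of water = 1 mm).
Layer 101–87 kPa: Δp = 140 hPa = 14000 Pa, q̄ = 0.0139 kg/kg → 0.0139 × 14000 / 9.8 = 19.86 mm
Layer 87–20 kPa: Δp = 670 hPa = 67000 Pa, q̄ = 0.00357 kg/kg → 0.00357 × 67000 / 9.8 = 24.41 mm
PW = 19.86 + 24.41 = 44.27 ≈ 44.3 mm.
Rainfall = ε × PW = 0.61 × 44.3 = 27.0 mm.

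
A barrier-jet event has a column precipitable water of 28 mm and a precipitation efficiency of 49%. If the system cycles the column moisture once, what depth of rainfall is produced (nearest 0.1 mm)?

rainfall ≈ 13.7 mm

Rainfall = ε × PW = 0.49 × 28 = 13.7 mm.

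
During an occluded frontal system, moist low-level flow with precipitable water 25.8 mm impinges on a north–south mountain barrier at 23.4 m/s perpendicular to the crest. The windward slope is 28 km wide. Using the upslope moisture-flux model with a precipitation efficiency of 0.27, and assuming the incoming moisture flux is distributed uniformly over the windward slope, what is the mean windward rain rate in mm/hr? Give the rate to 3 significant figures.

R ≈ 21.0 mm/hr

Incoming column moisture flux per unit ridge length: F = V × PW = 23.4 × 25.8 = 603.72 mm·m/s.
Spread over the 28 km slope with efficiency ε = 0.27: R = ε·F/W = 0.27 × 603.72 / 28000 m = 5.822e-03 mm/s.
R = 5.822e-03 × 3600 = 21.0 mm/hr.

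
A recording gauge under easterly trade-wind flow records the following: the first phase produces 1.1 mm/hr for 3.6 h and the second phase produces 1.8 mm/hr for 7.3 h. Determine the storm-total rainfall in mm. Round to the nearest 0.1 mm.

total ≈ 17.1 mm

Total = Σ Rᵢ Δtᵢ = 1.1 × 3.6 + 1.8 × 7.3
      = 3.96 + 13.14 = 17.1 mm.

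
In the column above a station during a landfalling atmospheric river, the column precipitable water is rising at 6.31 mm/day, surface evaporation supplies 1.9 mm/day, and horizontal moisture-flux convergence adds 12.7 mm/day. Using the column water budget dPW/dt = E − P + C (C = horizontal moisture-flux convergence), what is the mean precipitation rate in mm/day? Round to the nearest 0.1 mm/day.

dPW/dt = +6.31 mm/day.
P = E + C − dPW/dt = 1.9 + (12.7) − (+6.31) = 8.3 mm/day.

P ≈ 8.3 mm/day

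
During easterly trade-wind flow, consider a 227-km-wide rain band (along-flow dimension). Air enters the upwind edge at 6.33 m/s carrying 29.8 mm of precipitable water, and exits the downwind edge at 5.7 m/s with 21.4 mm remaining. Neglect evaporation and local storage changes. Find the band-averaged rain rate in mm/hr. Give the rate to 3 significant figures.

R ≈ 1.06 mm/hr

Column moisture flux per unit crosswind length is F = V × PW.
Inflow: F_in = 6.33 × 29.8 = 188.634 mm·m/s
Outflow: F_out = 5.7 × 21.4 = 121.98 mm·m/s
Steady-state rate R = (F_in − F_out)/L = (188.634 − 121.98) / 227000 m = 2.936e-04 mm/s.
R = 2.936e-04 × 3600 = 1.06 mm/hr.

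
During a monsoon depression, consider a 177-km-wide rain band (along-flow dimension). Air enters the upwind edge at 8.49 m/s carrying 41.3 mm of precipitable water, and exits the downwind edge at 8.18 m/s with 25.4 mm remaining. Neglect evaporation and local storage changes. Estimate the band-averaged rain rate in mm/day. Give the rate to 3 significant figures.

Column moisture flux per unit crosswind length is F = V × PW.
Inflow: F_in = 8.49 × 41.3 = 350.637 mm·m/s
Outflow: F_out = 8.18 × 25.4 = 207.772 mm·m/s
Steady-state rate R = (F_in − F_out)/L = (350.637 − 207.772) / 177000 m = 8.071e-04 mm/s.
R = 8.071e-04 × 3600 × 24 = 69.7 mm/day.

R ≈ 69.7 mm/day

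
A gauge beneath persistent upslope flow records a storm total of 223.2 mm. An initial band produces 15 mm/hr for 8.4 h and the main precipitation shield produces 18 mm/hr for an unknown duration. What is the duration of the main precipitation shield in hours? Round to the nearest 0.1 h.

duration ≈ 5.4 h

Known phases: 15 × 8.4 = 126 mm.
Remaining depth = 223.2 − 126 = 97.2 mm.
Duration = 97.2 / 18 = 5.4 h.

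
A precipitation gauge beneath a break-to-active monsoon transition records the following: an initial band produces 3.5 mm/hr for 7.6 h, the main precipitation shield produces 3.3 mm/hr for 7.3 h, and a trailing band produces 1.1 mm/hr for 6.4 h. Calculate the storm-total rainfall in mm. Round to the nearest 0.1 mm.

total ≈ 57.7 mm

Total = Σ Rᵢ Δtᵢ = 3.5 × 7.6 + 3.3 × 7.3 + 1.1 × 6.4
      = 26.6 + 24.09 + 7.04 = 57.7 mm.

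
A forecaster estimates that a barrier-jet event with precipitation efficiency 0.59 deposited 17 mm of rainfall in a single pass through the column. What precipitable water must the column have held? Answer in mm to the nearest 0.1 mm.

PW = rainfall / ε = 17 / 0.59 = 28.8 mm.

PW ≈ 28.8 mm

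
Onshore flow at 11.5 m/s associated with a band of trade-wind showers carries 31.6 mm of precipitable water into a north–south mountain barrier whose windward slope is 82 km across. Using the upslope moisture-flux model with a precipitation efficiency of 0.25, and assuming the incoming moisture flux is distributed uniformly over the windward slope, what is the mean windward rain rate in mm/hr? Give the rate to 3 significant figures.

R ≈ 3.99 mm/hr

Incoming column moisture flux per unit ridge length: F = V × PW = 11.5 × 31.6 = 363.4 mm·m/s.
Spread over the 82 km slope with efficiency ε = 0.25: R = ε·F/W = 0.25 × 363.4 / 82000 m = 1.108e-03 mm/s.
R = 1.108e-03 × 3600 = 3.99 mm/hr.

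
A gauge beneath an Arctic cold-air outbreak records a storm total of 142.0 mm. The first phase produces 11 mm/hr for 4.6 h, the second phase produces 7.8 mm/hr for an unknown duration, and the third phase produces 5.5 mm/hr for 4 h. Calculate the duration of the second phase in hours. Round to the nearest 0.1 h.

Known phases: 11 × 4.6 + 5.5 × 4 = 50.6 + 22 = 72.6 mm.
Remaining depth = 142.0 − 72.6 = 69.4 mm.
Duration = 69.4 / 7.8 = 8.9 h.

duration ≈ 8.9 h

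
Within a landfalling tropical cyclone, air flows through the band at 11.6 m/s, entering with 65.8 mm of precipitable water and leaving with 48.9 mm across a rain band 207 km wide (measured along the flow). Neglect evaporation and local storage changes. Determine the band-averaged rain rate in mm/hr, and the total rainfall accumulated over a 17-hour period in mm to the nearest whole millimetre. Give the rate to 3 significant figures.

R ≈ 3.41 mm/hr; total ≈ 58 mm

Column moisture flux per unit crosswind length is F = V × PW.
Inflow: F_in = 11.6 × 65.8 = 763.28 mm·m/s
Outflow: F_out = 11.6 × 48.9 = 567.24 mm·m/s
Steady-state rate R = (F_in − F_out)/L = (763.28 − 567.24) / 207000 m = 9.471e-04 mm/s.
R = 9.471e-04 × 3600 = 3.41 mm/hr.
Over 17 h: total = 3.41 × 17 = 57.97 ≈ 58 mm.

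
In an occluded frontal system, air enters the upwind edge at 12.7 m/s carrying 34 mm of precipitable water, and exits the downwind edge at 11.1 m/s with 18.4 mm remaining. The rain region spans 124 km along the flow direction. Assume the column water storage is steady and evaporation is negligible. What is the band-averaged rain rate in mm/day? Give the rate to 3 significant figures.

R ≈ 159 mm/day

Column moisture flux per unit crosswind length is F = V × PW.
Inflow: F_in = 12.7 × 34 = 431.8 mm·m/s
Outflow: F_out = 11.1 × 18.4 = 204.24 mm·m/s
Steady-state rate R = (F_in − F_out)/L = (431.8 − 204.24) / 124000 m = 1.835e-03 mm/s.
R = 1.835e-03 × 3600 × 24 = 159 mm/day.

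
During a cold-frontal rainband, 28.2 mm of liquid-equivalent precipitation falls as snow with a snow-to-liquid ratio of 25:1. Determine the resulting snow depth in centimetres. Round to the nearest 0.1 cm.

snow depth ≈ 70.5 cm

Snow depth = liquid × ratio = 28.2 mm × 25 = 705 mm = 70.5 cm.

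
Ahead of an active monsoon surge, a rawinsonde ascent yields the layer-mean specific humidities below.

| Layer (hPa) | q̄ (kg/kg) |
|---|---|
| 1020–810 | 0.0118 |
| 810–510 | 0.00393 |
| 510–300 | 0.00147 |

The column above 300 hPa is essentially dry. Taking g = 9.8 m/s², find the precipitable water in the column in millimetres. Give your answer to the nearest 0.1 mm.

PW ≈ 40.5 mm

Precipitable water is the column-integrated vapour mass per unit area: PW = (1/g) Σ q̄ Δp, with q in kg/kg and Δp in Pa (1 kg/m² of water = 1 mm).
Layer 1020–810 hPa: Δp = 210 hPa = 21000 Pa, q̄ = 0.0118 kg/kg → 0.0118 × 21000 / 9.8 = 25.29 mm
Layer 810–510 hPa: Δp = 300 hPa = 30000 Pa, q̄ = 0.00393 kg/kg → 0.00393 × 30000 / 9.8 = 12.03 mm
Layer 510–300 hPa: Δp = 210 hPa = 21000 Pa, q̄ = 0.00147 kg/kg → 0.00147 × 21000 / 9.8 = 3.15 mm
PW = 25.29 + 12.03 + 3.15 = 40.47 ≈ 40.5 mm.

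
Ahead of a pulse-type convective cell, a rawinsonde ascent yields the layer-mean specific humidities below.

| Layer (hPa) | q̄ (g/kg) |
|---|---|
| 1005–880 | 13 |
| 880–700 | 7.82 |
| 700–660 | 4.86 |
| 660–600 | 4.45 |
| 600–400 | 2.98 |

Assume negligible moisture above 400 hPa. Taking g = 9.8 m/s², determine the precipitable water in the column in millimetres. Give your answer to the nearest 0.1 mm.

Precipitable water is the column-integrated vapour mass per unit area: PW = (1/g) Σ q̄ Δp, with q in kg/kg and Δp in Pa (1 kg/m² of water = 1 mm).
Layer 1005–880 hPa: Δp = 125 hPa = 12500 Pa, q̄ = 0.013 kg/kg → 0.013 × 12500 / 9.8 = 16.58 mm
Layer 880–700 hPa: Δp = 180 hPa = 18000 Pa, q̄ = 0.00782 kg/kg → 0.00782 × 18000 / 9.8 = 14.36 mm
Layer 700–660 hPa: Δp = 40 hPa = 4000 Pa, q̄ = 0.00486 kg/kg → 0.00486 × 4000 / 9.8 = 1.98 mm
Layer 660–600 hPa: Δp = 60 hPa = 6000 Pa, q̄ = 0.00445 kg/kg → 0.00445 × 6000 / 9.8 = 2.72 mm
Layer 600–400 hPa: Δp = 200 hPa = 20000 Pa, q̄ = 0.00298 kg/kg → 0.00298 × 20000 / 9.8 = 6.08 mm
PW = 16.58 + 14.36 + 1.98 + 2.72 + 6.08 = 41.72 ≈ 41.7 mm.

PW ≈ 41.7 mm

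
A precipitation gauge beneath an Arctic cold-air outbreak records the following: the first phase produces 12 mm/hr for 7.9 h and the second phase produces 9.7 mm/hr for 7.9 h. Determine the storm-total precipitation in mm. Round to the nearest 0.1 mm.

Total = Σ Rᵢ Δtᵢ = 12 × 7.9 + 9.7 × 7.9
      = 94.8 + 76.63 = 171.4 mm.

total ≈ 171.4 mm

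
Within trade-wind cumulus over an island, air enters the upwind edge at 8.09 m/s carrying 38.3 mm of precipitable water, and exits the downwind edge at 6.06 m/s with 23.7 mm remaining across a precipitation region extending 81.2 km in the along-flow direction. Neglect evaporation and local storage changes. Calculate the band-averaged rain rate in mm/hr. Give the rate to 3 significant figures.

R ≈ 7.37 mm/hr

Column moisture flux per unit crosswind length is F = V × PW.
Inflow: F_in = 8.09 × 38.3 = 309.847 mm·m/s
Outflow: F_out = 6.06 × 23.7 = 143.622 mm·m/s
Steady-state rate R = (F_in − F_out)/L = (309.847 − 143.622) / 81200 m = 2.047e-03 mm/s.
R = 2.047e-03 × 3600 = 7.37 mm/hr.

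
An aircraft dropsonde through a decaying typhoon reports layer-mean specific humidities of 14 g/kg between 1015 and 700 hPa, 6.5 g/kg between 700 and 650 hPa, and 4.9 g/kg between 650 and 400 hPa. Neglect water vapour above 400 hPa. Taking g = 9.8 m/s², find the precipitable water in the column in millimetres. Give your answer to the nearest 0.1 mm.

PW ≈ 60.8 mm

Precipitable water is the column-integrated vapour mass per unit area: PW = (1/g) Σ q̄ Δp, with q in kg/kg and Δp in Pa (1 kg/m² of water = 1 mm).
Layer 1015–700 hPa: Δp = 315 hPa = 31500 Pa, q̄ = 0.014 kg/kg → 0.014 × 31500 / 9.8 = 45.00 mm
Layer 700–650 hPa: Δp = 50 hPa = 5000 Pa, q̄ = 0.0065 kg/kg → 0.0065 × 5000 / 9.8 = 3.32 mm
Layer 650–400 hPa: Δp = 250 hPa = 25000 Pa, q̄ = 0.0049 kg/kg → 0.0049 × 25000 / 9.8 = 12.50 mm
PW = 45.00 + 3.32 + 12.50 = 60.82 ≈ 60.8 mm.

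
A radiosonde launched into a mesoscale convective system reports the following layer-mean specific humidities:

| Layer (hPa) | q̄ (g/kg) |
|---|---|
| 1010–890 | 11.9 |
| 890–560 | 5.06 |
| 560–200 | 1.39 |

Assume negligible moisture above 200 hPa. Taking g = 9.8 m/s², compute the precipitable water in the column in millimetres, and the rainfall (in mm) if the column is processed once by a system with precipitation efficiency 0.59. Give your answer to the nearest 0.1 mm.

Precipitable water is the column-integrated vapour mass per unit area: PW = (1/g) Σ q̄ Δp, with q in kg/kg and Δp in Pa (1 kg/m² of water = 1 mm).
Layer 1010–890 hPa: Δp = 120 hPa = 12000 Pa, q̄ = 0.0119 kg/kg → 0.0119 × 12000 / 9.8 = 14.57 mm
Layer 890–560 hPa: Δp = 330 hPa = 33000 Pa, q̄ = 0.00506 kg/kg → 0.00506 × 33000 / 9.8 = 17.04 mm
Layer 560–200 hPa: Δp = 360 hPa = 36000 Pa, q̄ = 0.00139 kg/kg → 0.00139 × 36000 / 9.8 = 5.11 mm
PW = 14.57 + 17.04 + 5.11 = 36.72 ≈ 36.7 mm.
Rainfall = ε × PW = 0.59 × 36.7 = 21.7 mm.

PW ≈ 36.7 mm; rainfall ≈ 21.7 mm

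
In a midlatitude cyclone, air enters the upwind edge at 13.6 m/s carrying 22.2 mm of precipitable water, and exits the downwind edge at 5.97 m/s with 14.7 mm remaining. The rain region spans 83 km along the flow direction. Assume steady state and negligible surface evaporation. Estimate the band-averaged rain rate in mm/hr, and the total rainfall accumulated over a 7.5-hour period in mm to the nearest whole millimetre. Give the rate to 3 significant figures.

Column moisture flux per unit crosswind length is F = V × PW.
Inflow: F_in = 13.6 × 22.2 = 301.92 mm·m/s
Outflow: F_out = 5.97 × 14.7 = 87.759 mm·m/s
Steady-state rate R = (F_in − F_out)/L = (301.92 − 87.759) / 83000 m = 2.580e-03 mm/s.
R = 2.580e-03 × 3600 = 9.29 mm/hr.
Over 7.5 h: total = 9.29 × 7.5 = 69.675 ≈ 70 mm.

R ≈ 9.29 mm/hr; total ≈ 70 mm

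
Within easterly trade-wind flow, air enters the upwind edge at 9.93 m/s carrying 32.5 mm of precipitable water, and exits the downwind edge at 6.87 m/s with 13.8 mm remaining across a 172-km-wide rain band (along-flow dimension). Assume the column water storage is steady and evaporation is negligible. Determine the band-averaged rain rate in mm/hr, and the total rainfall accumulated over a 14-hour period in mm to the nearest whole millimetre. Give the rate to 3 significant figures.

Column moisture flux per unit crosswind length is F = V × PW.
Inflow: F_in = 9.93 × 32.5 = 322.725 mm·m/s
Outflow: F_out = 6.87 × 13.8 = 94.806 mm·m/s
Steady-state rate R = (F_in − F_out)/L = (322.725 − 94.806) / 172000 m = 1.325e-03 mm/s.
R = 1.325e-03 × 3600 = 4.77 mm/hr.
Over 14 h: total = 4.77 × 14 = 66.78 ≈ 67 mm.

R ≈ 4.77 mm/hr; total ≈ 67 mm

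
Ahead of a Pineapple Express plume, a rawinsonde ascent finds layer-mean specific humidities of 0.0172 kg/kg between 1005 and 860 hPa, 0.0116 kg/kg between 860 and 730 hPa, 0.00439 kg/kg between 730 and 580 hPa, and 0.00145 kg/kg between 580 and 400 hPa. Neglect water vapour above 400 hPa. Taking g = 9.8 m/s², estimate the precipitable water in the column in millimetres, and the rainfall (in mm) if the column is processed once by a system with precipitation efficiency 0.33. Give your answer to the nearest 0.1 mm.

PW ≈ 50.2 mm; rainfall ≈ 16.6 mm

Precipitable water is the column-integrated vapour mass per unit area: PW = (1/g) Σ q̄ Δp, with q in kg/kg and Δp in Pa (1 kg/m² of water = 1 mm).
Layer 1005–860 hPa: Δp = 145 hPa = 14500 Pa, q̄ = 0.0172 kg/kg → 0.0172 × 14500 / 9.8 = 25.45 mm
Layer 860–730 hPa: Δp = 130 hPa = 13000 Pa, q̄ = 0.0116 kg/kg → 0.0116 × 13000 / 9.8 = 15.39 mm
Layer 730–580 hPa: Δp = 150 hPa = 15000 Pa, q̄ = 0.00439 kg/kg → 0.00439 × 15000 / 9.8 = 6.72 mm
Layer 580–400 hPa: Δp = 180 hPa = 18000 Pa, q̄ = 0.00145 kg/kg → 0.00145 × 18000 / 9.8 = 2.66 mm
PW = 25.45 + 15.39 + 6.72 + 2.66 = 50.22 ≈ 50.2 mm.
Rainfall = ε × PW = 0.33 × 50.2 = 16.6 mm.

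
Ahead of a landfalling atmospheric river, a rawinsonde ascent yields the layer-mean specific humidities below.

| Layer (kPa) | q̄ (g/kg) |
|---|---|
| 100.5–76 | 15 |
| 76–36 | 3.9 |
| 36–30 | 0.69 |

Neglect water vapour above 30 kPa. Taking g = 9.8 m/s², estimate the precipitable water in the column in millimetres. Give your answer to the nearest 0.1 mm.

PW ≈ 53.8 mm

Precipitable water is the column-integrated vapour mass per unit area: PW = (1/g) Σ q̄ Δp, with q in kg/kg and Δp in Pa (1 kg/m² of water = 1 mm).
Layer 100.5–76 kPa: Δp = 245 hPa = 24500 Pa, q̄ = 0.015 kg/kg → 0.015 × 24500 / 9.8 = 37.50 mm
Layer 76–36 kPa: Δp = 400 hPa = 40000 Pa, q̄ = 0.0039 kg/kg → 0.0039 × 40000 / 9.8 = 15.92 mm
Layer 36–30 kPa: Δp = 60 hPa = 6000 Pa, q̄ = 0.00069 kg/kg → 0.00069 × 6000 / 9.8 = 0.42 mm
PW = 37.50 + 15.92 + 0.42 = 53.84 ≈ 53.8 mm.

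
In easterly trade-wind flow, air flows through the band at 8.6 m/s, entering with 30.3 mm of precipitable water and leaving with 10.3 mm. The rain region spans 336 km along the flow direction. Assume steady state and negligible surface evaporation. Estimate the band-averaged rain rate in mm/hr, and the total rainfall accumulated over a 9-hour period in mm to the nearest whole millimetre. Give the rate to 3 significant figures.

Column moisture flux per unit crosswind length is F = V × PW.
Inflow: F_in = 8.6 × 30.3 = 260.58 mm·m/s
Outflow: F_out = 8.6 × 10.3 = 88.58 mm·m/s
Steady-state rate R = (F_in − F_out)/L = (260.58 − 88.58) / 336000 m = 5.119e-04 mm/s.
R = 5.119e-04 × 3600 = 1.84 mm/hr.
Over 9 h: total = 1.84 × 9 = 16.56 ≈ 17 mm.

R ≈ 1.84 mm/hr; total ≈ 17 mm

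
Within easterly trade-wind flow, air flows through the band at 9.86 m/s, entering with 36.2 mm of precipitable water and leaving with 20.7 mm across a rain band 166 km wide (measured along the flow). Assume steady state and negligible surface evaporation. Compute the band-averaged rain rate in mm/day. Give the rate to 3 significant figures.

R ≈ 79.5 mm/day

Column moisture flux per unit crosswind length is F = V × PW.
Inflow: F_in = 9.86 × 36.2 = 356.932 mm·m/s
Outflow: F_out = 9.86 × 20.7 = 204.102 mm·m/s
Steady-state rate R = (F_in − F_out)/L = (356.932 − 204.102) / 166000 m = 9.207e-04 mm/s.
R = 9.207e-04 × 3600 × 24 = 79.5 mm/day.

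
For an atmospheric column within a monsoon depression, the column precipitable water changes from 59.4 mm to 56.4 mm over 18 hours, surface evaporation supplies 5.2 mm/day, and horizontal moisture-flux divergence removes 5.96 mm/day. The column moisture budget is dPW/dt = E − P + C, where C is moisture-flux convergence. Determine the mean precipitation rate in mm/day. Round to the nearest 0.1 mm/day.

P ≈ 3.2 mm/day

dPW/dt = (56.4 − 59.4) mm / (18/24 day) = -4.000 mm/day.
P = E + C − dPW/dt = 5.2 + (-5.96) − (-4.000) = 3.2 mm/day.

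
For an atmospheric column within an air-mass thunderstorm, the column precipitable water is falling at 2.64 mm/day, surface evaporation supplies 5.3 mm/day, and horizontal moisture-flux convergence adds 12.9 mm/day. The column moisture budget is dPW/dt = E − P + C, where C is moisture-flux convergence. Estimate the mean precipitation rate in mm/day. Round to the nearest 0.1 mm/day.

P ≈ 20.8 mm/day

dPW/dt = -2.64 mm/day.
P = E + C − dPW/dt = 5.3 + (12.9) − (-2.64) = 20.8 mm/day.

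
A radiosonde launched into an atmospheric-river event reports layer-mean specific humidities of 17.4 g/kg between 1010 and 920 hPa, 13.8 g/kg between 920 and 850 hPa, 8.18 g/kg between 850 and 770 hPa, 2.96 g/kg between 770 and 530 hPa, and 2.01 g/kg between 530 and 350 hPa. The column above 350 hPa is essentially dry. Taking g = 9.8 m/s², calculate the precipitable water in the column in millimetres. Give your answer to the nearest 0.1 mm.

PW ≈ 43.5 mm

Precipitable water is the column-integrated vapour mass per unit area: PW = (1/g) Σ q̄ Δp, with q in kg/kg and Δp in Pa (1 kg/m² of water = 1 mm).
Layer 1010–920 hPa: Δp = 90 hPa = 9000 Pa, q̄ = 0.0174 kg/kg → 0.0174 × 9000 / 9.8 = 15.98 mm
Layer 920–850 hPa: Δp = 70 hPa = 7000 Pa, q̄ = 0.0138 kg/kg → 0.0138 × 7000 / 9.8 = 9.86 mm
Layer 850–770 hPa: Δp = 80 hPa = 8000 Pa, q̄ = 0.00818 kg/kg → 0.00818 × 8000 / 9.8 = 6.68 mm
Layer 770–530 hPa: Δp = 240 hPa = 24000 Pa, q̄ = 0.00296 kg/kg → 0.00296 × 24000 / 9.8 = 7.25 mm
Layer 530–350 hPa: Δp = 180 hPa = 18000 Pa, q̄ = 0.00201 kg/kg → 0.00201 × 18000 / 9.8 = 3.69 mm
PW = 15.98 + 9.86 + 6.68 + 7.25 + 3.69 = 43.46 ≈ 43.5 mm.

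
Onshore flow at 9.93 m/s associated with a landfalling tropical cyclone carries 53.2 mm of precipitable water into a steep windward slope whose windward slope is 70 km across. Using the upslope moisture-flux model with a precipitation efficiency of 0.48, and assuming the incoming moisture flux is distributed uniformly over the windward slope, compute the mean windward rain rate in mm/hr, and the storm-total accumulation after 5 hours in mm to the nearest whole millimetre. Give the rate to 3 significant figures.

Incoming column moisture flux per unit ridge length: F = V × PW = 9.93 × 53.2 = 528.276 mm·m/s.
Spread over the 70 km slope with efficiency ε = 0.48: R = ε·F/W = 0.48 × 528.276 / 70000 m = 3.622e-03 mm/s.
R = 3.622e-03 × 3600 = 13.0 mm/hr.
Over 5 h: total = 13.0 × 5 = 65 mm.

R ≈ 13.0 mm/hr; total ≈ 65 mm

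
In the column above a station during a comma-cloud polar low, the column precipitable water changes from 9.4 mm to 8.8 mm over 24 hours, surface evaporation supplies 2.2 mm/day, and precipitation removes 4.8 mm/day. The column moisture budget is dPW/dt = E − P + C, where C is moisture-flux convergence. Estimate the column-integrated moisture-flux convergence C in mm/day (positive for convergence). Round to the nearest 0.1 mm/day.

dPW/dt = (8.8 − 9.4) mm / (24/24 day) = -0.600 mm/day.
C = dPW/dt − E + P = (-0.600) − 2.2 + 4.8 = 2.0 mm/day.

C ≈ 2.0 mm/day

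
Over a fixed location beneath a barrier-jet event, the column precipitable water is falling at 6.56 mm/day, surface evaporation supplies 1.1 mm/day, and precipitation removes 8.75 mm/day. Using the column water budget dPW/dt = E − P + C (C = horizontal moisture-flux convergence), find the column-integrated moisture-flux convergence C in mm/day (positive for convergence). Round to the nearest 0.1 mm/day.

dPW/dt = -6.56 mm/day.
C = dPW/dt − E + P = (-6.56) − 1.1 + 8.75 = 1.1 mm/day.

C ≈ 1.1 mm/day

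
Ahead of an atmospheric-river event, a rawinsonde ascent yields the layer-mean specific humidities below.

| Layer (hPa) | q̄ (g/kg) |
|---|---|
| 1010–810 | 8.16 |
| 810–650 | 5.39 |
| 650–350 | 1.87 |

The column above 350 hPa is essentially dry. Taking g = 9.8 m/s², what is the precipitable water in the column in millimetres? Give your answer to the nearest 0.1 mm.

Precipitable water is the column-integrated vapour mass per unit area: PW = (1/g) Σ q̄ Δp, with q in kg/kg and Δp in Pa (1 kg/m² of water = 1 mm).
Layer 1010–810 hPa: Δp = 200 hPa = 20000 Pa, q̄ = 0.00816 kg/kg → 0.00816 × 20000 / 9.8 = 16.65 mm
Layer 810–650 hPa: Δp = 160 hPa = 16000 Pa, q̄ = 0.00539 kg/kg → 0.00539 × 16000 / 9.8 = 8.80 mm
Layer 650–350 hPa: Δp = 300 hPa = 30000 Pa, q̄ = 0.00187 kg/kg → 0.00187 × 30000 / 9.8 = 5.72 mm
PW = 16.65 + 8.80 + 5.72 = 31.17 ≈ 31.2 mm.

PW ≈ 31.2 mm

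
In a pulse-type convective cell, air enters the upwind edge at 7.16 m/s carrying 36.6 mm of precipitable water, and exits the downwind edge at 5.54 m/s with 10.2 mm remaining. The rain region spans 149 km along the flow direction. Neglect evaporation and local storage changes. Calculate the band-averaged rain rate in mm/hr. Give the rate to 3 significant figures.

R ≈ 4.97 mm/hr

Column moisture flux per unit crosswind length is F = V × PW.
Inflow: F_in = 7.16 × 36.6 = 262.056 mm·m/s
Outflow: F_out = 5.54 × 10.2 = 56.508 mm·m/s
Steady-state rate R = (F_in − F_out)/L = (262.056 − 56.508) / 149000 m = 1.380e-03 mm/s.
R = 1.380e-03 × 3600 = 4.97 mm/hr.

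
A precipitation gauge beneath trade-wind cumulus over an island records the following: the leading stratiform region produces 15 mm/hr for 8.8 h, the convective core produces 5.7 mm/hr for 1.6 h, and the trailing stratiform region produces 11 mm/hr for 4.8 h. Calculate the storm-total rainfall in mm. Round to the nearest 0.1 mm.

total ≈ 193.9 mm

Total = Σ Rᵢ Δtᵢ = 15 × 8.8 + 5.7 × 1.6 + 11 × 4.8
      = 132 + 9.12 + 52.8 = 193.9 mm.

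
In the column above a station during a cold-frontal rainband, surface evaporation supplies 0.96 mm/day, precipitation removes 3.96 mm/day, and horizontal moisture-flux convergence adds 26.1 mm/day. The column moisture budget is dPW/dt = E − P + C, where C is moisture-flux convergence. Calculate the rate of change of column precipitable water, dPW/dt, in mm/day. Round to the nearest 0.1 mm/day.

dPW/dt = E − P + C = 0.96 − 3.96 + (26.1) = 23.1 mm/day.

dPW/dt ≈ 23.1 mm/day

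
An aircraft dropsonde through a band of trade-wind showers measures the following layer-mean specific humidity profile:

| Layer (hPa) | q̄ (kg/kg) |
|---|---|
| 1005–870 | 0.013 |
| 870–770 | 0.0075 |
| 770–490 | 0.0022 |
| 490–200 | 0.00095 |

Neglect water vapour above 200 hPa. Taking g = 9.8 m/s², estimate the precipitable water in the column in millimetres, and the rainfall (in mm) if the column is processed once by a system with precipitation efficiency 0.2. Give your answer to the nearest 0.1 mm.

PW ≈ 34.7 mm; rainfall ≈ 6.9 mm

Precipitable water is the column-integrated vapour mass per unit area: PW = (1/g) Σ q̄ Δp, with q in kg/kg and Δp in Pa (1 kg/m² of water = 1 mm).
Layer 1005–870 hPa: Δp = 135 hPa = 13500 Pa, q̄ = 0.013 kg/kg → 0.013 × 13500 / 9.8 = 17.91 mm
Layer 870–770 hPa: Δp = 100 hPa = 10000 Pa, q̄ = 0.0075 kg/kg → 0.0075 × 10000 / 9.8 = 7.65 mm
Layer 770–490 hPa: Δp = 280 hPa = 28000 Pa, q̄ = 0.0022 kg/kg → 0.0022 × 28000 / 9.8 = 6.29 mm
Layer 490–200 hPa: Δp = 290 hPa = 29000 Pa, q̄ = 0.00095 kg/kg → 0.00095 × 29000 / 9.8 = 2.81 mm
PW = 17.91 + 7.65 + 6.29 + 2.81 = 34.66 ≈ 34.7 mm.
Rainfall = ε × PW = 0.2 × 34.7 = 6.9 mm.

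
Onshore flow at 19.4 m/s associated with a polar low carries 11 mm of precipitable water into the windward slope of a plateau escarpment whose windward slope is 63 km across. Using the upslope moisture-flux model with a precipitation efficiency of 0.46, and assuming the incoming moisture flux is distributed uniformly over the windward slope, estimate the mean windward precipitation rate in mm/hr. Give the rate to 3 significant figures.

Incoming column moisture flux per unit ridge length: F = V × PW = 19.4 × 11 = 213.4 mm·m/s.
Spread over the 63 km slope with efficiency ε = 0.46: R = ε·F/W = 0.46 × 213.4 / 63000 m = 1.558e-03 mm/s.
R = 1.558e-03 × 3600 = 5.61 mm/hr.

R ≈ 5.61 mm/hr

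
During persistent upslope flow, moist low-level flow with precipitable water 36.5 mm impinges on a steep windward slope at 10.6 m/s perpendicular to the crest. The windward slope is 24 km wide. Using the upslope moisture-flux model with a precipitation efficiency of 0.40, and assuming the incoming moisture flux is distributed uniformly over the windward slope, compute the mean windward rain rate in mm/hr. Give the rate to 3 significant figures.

Incoming column moisture flux per unit ridge length: F = V × PW = 10.6 × 36.5 = 386.9 mm·m/s.
Spread over the 24 km slope with efficiency ε = 0.40: R = ε·F/W = 0.40 × 386.9 / 24000 m = 6.448e-03 mm/s.
R = 6.448e-03 × 3600 = 23.2 mm/hr.

R ≈ 23.2 mm/hr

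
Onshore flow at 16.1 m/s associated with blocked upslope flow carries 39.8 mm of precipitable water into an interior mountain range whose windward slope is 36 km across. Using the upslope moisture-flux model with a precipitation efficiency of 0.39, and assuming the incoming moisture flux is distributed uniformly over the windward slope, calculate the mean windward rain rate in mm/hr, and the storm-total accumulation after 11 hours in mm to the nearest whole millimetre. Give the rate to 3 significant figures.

Incoming column moisture flux per unit ridge length: F = V × PW = 16.1 × 39.8 = 640.78 mm·m/s.
Spread over the 36 km slope with efficiency ε = 0.39: R = ε·F/W = 0.39 × 640.78 / 36000 m = 6.942e-03 mm/s.
R = 6.942e-03 × 3600 = 25.0 mm/hr.
Over 11 h: total = 25.0 × 11 = 275 mm.

R ≈ 25.0 mm/hr; total ≈ 275 mm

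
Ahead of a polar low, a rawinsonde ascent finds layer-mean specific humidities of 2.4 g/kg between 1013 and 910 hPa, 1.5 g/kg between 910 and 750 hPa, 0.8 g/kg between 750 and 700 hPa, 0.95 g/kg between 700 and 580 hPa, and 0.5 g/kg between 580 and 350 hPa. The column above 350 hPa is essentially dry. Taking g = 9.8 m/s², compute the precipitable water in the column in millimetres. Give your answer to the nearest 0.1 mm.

Precipitable water is the column-integrated vapour mass per unit area: PW = (1/g) Σ q̄ Δp, with q in kg/kg and Δp in Pa (1 kg/m² of water = 1 mm).
Layer 1013–910 hPa: Δp = 103 hPa = 10300 Pa, q̄ = 0.0024 kg/kg → 0.0024 × 10300 / 9.8 = 2.52 mm
Layer 910–750 hPa: Δp = 160 hPa = 16000 Pa, q̄ = 0.0015 kg/kg → 0.0015 × 16000 / 9.8 = 2.45 mm
Layer 750–700 hPa: Δp = 50 hPa = 5000 Pa, q̄ = 0.0008 kg/kg → 0.0008 × 5000 / 9.8 = 0.41 mm
Layer 700–580 hPa: Δp = 120 hPa = 12000 Pa, q̄ = 0.00095 kg/kg → 0.00095 × 12000 / 9.8 = 1.16 mm
Layer 580–350 hPa: Δp = 230 hPa = 23000 Pa, q̄ = 0.0005 kg/kg → 0.0005 × 23000 / 9.8 = 1.17 mm
PW = 2.52 + 2.45 + 0.41 + 1.16 + 1.17 = 7.71 ≈ 7.7 mm.

PW ≈ 7.7 mm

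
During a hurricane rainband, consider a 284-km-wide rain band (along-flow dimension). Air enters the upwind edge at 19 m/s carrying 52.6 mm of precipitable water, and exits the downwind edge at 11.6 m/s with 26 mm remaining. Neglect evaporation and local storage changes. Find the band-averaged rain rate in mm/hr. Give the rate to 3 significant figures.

R ≈ 8.85 mm/hr

Column moisture flux per unit crosswind length is F = V × PW.
Inflow: F_in = 19 × 52.6 = 999.4 mm·m/s
Outflow: F_out = 11.6 × 26 = 301.6 mm·m/s
Steady-state rate R = (F_in − F_out)/L = (999.4 − 301.6) / 284000 m = 2.457e-03 mm/s.
R = 2.457e-03 × 3600 = 8.85 mm/hr.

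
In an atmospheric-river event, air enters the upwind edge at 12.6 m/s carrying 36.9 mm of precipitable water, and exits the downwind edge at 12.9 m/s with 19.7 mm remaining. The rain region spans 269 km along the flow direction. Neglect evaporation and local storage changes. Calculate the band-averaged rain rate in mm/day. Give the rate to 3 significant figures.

R ≈ 67.7 mm/day

Column moisture flux per unit crosswind length is F = V × PW.
Inflow: F_in = 12.6 × 36.9 = 464.94 mm·m/s
Outflow: F_out = 12.9 × 19.7 = 254.13 mm·m/s
Steady-state rate R = (F_in − F_out)/L = (464.94 − 254.13) / 269000 m = 7.837e-04 mm/s.
R = 7.837e-04 × 3600 × 24 = 67.7 mm/day.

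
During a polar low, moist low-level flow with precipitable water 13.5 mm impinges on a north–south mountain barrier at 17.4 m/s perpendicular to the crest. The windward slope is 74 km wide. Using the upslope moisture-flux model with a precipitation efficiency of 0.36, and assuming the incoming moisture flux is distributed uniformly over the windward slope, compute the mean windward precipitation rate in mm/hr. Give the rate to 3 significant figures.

R ≈ 4.11 mm/hr

Incoming column moisture flux per unit ridge length: F = V × PW = 17.4 × 13.5 = 234.9 mm·m/s.
Spread over the 74 km slope with efficiency ε = 0.36: R = ε·F/W = 0.36 × 234.9 / 74000 m = 1.143e-03 mm/s.
R = 1.143e-03 × 3600 = 4.11 mm/hr.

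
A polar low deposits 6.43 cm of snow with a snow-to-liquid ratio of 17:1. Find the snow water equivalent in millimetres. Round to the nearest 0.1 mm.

SWE = snow depth / ratio = 6.43 cm / 17 = 0.378 cm = 3.8 mm.

SWE ≈ 3.8 mm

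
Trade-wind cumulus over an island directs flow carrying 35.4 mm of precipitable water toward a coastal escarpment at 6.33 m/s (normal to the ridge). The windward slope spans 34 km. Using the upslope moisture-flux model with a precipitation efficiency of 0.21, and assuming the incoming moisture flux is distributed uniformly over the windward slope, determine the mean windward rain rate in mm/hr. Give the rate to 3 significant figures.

R ≈ 4.98 mm/hr

Incoming column moisture flux per unit ridge length: F = V × PW = 6.33 × 35.4 = 224.082 mm·m/s.
Spread over the 34 km slope with efficiency ε = 0.21: R = ε·F/W = 0.21 × 224.082 / 34000 m = 1.384e-03 mm/s.
R = 1.384e-03 × 3600 = 4.98 mm/hr.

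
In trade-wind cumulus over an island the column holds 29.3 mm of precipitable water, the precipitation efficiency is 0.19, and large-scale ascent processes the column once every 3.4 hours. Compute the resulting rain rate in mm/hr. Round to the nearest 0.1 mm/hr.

Each overturning extracts ε × PW = 0.19 × 29.3 = 5.567 mm.
Rate = ε·PW / τ = 5.567 / 3.4 h = 1.6 mm/hr.

R ≈ 1.6 mm/hr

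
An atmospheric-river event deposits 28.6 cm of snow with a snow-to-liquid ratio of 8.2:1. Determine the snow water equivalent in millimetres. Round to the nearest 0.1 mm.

SWE ≈ 34.9 mm

SWE = snow depth / ratio = 28.6 cm / 8.2 = 3.488 cm = 34.9 mm.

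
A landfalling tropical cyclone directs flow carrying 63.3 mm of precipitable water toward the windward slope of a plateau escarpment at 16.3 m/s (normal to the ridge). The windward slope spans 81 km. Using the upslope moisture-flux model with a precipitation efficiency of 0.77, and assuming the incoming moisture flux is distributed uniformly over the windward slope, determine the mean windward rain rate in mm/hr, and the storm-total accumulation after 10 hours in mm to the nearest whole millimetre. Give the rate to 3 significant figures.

Incoming column moisture flux per unit ridge length: F = V × PW = 16.3 × 63.3 = 1031.79 mm·m/s.
Spread over the 81 km slope with efficiency ε = 0.77: R = ε·F/W = 0.77 × 1031.79 / 81000 m = 9.808e-03 mm/s.
R = 9.808e-03 × 3600 = 35.3 mm/hr.
Over 10 h: total = 35.3 × 10 = 353 mm.

R ≈ 35.3 mm/hr; total ≈ 353 mm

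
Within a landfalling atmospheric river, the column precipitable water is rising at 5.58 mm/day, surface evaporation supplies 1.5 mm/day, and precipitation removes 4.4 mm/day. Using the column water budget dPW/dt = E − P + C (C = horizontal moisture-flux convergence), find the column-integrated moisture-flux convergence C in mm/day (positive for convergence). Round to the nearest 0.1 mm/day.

C ≈ 8.5 mm/day

dPW/dt = +5.58 mm/day.
C = dPW/dt − E + P = (+5.58) − 1.5 + 4.4 = 8.5 mm/day.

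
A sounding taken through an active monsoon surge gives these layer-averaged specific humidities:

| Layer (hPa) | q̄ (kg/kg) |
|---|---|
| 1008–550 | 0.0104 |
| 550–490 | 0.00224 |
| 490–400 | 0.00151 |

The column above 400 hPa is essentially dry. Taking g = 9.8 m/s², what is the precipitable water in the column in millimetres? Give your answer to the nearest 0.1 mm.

PW ≈ 51.4 mm

Precipitable water is the column-integrated vapour mass per unit area: PW = (1/g) Σ q̄ Δp, with q in kg/kg and Δp in Pa (1 kg/m² of water = 1 mm).
Layer 1008–550 hPa: Δp = 458 hPa = 45800 Pa, q̄ = 0.0104 kg/kg → 0.0104 × 45800 / 9.8 = 48.60 mm
Layer 550–490 hPa: Δp = 60 hPa = 6000 Pa, q̄ = 0.00224 kg/kg → 0.00224 × 6000 / 9.8 = 1.37 mm
Layer 490–400 hPa: Δp = 90 hPa = 9000 Pa, q̄ = 0.00151 kg/kg → 0.00151 × 9000 / 9.8 = 1.39 mm
PW = 48.60 + 1.37 + 1.39 = 51.36 ≈ 51.4 mm.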